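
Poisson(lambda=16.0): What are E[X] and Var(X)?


E[X] = Var(X) = lambda = 16.0

16.0, 16.0


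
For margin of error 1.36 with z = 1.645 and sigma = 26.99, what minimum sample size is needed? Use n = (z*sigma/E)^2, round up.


z*sigma/E = 1.645 * 26.99 / 1.36 ≈ 32.645993
(z*sigma/E)^2 ≈ 1065.760836
round up: n = 1066

1066


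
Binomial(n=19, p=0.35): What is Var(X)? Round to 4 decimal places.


Var = n*p*(1-p) = 19 * 0.35 * 0.65 = 4.3225

4.3225


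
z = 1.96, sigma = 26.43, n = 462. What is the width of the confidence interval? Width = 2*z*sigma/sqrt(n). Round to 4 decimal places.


width = 2*z*sigma/sqrt(n)
2*z*sigma = 2 * 1.96 * 26.43 = 103.6056
sqrt(462) ≈ 21.494185
width = 103.6056 / 21.494185 ≈ 4.820169

4.8202


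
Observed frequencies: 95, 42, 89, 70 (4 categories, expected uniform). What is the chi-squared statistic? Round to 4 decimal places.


chi2 = sum((O-E)^2/E), E = total/4
total = 296, E = 296/4 = 74
(95 - 74)^2 / 74 = 441 / 74 = 441/74 ≈ 5.959459
(42 - 74)^2 / 74 = 1024 / 74 = 512/37 ≈ 13.837838
(89 - 74)^2 / 74 = 225 / 74 = 225/74 ≈ 3.040541
(70 - 74)^2 / 74 = 16 / 74 = 8/37 ≈ 0.216216
chi2 = 853/37 ≈ 23.054054

23.0541


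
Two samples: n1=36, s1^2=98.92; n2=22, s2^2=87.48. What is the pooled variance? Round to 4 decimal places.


sp^2 = ((n1-1)*s1^2 + (n2-1)*s2^2)/(n1+n2-2)
(n1-1)*s1^2 = 35 * 98.92 = 3462.2
(n2-1)*s2^2 = 21 * 87.48 = 1837.08
numerator = 3462.2 + 1837.08 = 5299.28
n1+n2-2 = 56
sp^2 = 5299.28 / 56 = 94.63

94.6300


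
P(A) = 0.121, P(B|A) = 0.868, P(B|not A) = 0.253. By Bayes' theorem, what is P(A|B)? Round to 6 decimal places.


P(A|B) = P(B|A)*P(A) / P(B), P(B) = P(B|A)*P(A) + P(B|not A)*P(not A)
P(B|A)*P(A) = 0.868 * 0.121 = 0.105028
P(B|not A)*P(not A) = 0.253 * 0.879 = 0.222387
P(B) = 0.105028 + 0.222387 = 0.327415
P(A|B) = 0.105028 / 0.327415 ≈ 0.32077944

0.320779


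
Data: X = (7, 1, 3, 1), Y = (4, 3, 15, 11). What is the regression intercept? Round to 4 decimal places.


a = ybar - b*xbar, where b = sum((xi-xbar)(yi-ybar)) / sum((xi-xbar)^2)
n = 4, xbar = 12/4 = 3, ybar = 33/4 = 8.25
Sxy = sum((xi-xbar)(yi-ybar)) = -12
Sxx = sum((xi-xbar)^2) = 24
b = Sxy / Sxx = -0.5
a = 8.25 - (-0.5) * 3 = 9.75

9.7500


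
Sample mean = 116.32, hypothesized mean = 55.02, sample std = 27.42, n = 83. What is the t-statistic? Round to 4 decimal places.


t = (xbar - mu0) / (s/sqrt(n))
xbar - mu0 = 116.32 - 55.02 = 61.3
sqrt(83) ≈ 9.11043358
s/sqrt(n) = 27.42 / 9.11043358 ≈ 3.00973601
t = 61.3 / 3.00973601 ≈ 20.367235

20.3672


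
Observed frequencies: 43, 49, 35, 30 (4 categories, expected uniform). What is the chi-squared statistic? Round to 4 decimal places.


chi2 = sum((O-E)^2/E), E = total/4
total = 157, E = 157/4 = 39.25
(43 - 39.25)^2 / 39.25 = 14.0625 / 39.25 = 225/628 ≈ 0.358280
(49 - 39.25)^2 / 39.25 = 95.0625 / 39.25 = 1521/628 ≈ 2.421975
(35 - 39.25)^2 / 39.25 = 18.0625 / 39.25 = 289/628 ≈ 0.460191
(30 - 39.25)^2 / 39.25 = 85.5625 / 39.25 = 1369/628 ≈ 2.179936
chi2 = 851/157 ≈ 5.420382

5.4204


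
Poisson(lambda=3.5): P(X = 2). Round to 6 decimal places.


P = e^(-lam) * lam^k / k!
e^(-3.5) ≈ 0.03019738
lam^k = 3.5^2 = 12.25
k! = 2! = 2
P = 0.03019738 * 12.25 / 2 ≈ 0.184959

0.184959


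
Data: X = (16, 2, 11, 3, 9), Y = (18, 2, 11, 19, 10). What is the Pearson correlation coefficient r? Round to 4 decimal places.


r = sum((xi-xbar)(yi-ybar)) / sqrt(sum((xi-xbar)^2) * sum((yi-ybar)^2))
n = 5, xbar = 41/5 = 8.2, ybar = 60/5 = 12
Sxy = sum((xi-xbar)(yi-ybar)) = 68
Sxx = sum((xi-xbar)^2) = 134.8
Syy = sum((yi-ybar)^2) = 190
sqrt(Sxx*Syy) ≈ 160.037496
r = Sxy / sqrt(Sxx*Syy) = 68 / 160.037496 ≈ 0.424900

0.4249


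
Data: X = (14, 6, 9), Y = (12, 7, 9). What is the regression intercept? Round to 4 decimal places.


a = ybar - b*xbar, where b = sum((xi-xbar)(yi-ybar)) / sum((xi-xbar)^2)
n = 3, xbar = 29/3 ≈ 9.666667, ybar = 28/3 ≈ 9.333333
Sxy = sum((xi-xbar)(yi-ybar)) = 61/3 ≈ 20.333333
Sxx = sum((xi-xbar)^2) = 98/3 ≈ 32.666667
b = Sxy / Sxx = 61/98 ≈ 0.622449
a = 9.333333 - 0.622449 * 9.666667 = 325/98 ≈ 3.316327

3.3163


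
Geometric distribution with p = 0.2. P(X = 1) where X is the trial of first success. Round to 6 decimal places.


P = (1-p)^(k-1) * p
(1-p)^(k-1) = 0.8^0 = 1
P = 1 * 0.2 = 0.2

0.200000


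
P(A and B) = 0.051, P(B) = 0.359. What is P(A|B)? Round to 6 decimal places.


P(A|B) = P(A and B) / P(B) = 0.051 / 0.359 = 51/359 ≈ 0.14206128

0.142061


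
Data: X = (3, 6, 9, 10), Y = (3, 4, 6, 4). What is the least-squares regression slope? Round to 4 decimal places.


b = sum((xi-xbar)(yi-ybar)) / sum((xi-xbar)^2)
n = 4, xbar = 28/4 = 7, ybar = 17/4 = 4.25
Sxy = sum((xi-xbar)(yi-ybar)) = 8
Sxx = sum((xi-xbar)^2) = 30
b = Sxy / Sxx = 4/15 ≈ 0.266667

0.2667


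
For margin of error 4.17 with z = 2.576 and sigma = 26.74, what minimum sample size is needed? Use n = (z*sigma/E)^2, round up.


z*sigma/E = 2.576 * 26.74 / 4.17 ≈ 16.518523
(z*sigma/E)^2 ≈ 272.861595
round up: n = 273

273


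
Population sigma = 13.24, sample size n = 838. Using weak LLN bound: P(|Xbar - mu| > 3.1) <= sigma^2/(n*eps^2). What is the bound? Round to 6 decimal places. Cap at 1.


bound = min(1, sigma^2/(n*eps^2))
sigma^2 = 13.24^2 = 175.2976
n*eps^2 = 838 * 3.1^2 = 838 * 9.61 = 8053.18
sigma^2/(n*eps^2) = 175.2976 / 8053.18 ≈ 0.02176750

0.021768


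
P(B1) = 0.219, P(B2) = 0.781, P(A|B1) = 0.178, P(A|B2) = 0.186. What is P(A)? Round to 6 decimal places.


P(A) = P(A|B1)*P(B1) + P(A|B2)*P(B2)
P(A|B1)*P(B1) = 0.178 * 0.219 = 0.038982
P(A|B2)*P(B2) = 0.186 * 0.781 = 0.145266
P(A) = 0.038982 + 0.145266 = 0.184248

0.184248


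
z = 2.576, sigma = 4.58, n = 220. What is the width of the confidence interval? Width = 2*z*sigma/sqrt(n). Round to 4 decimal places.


width = 2*z*sigma/sqrt(n)
2*z*sigma = 2 * 2.576 * 4.58 = 23.59616
sqrt(220) ≈ 14.832397
width = 23.59616 / 14.832397 ≈ 1.590853

1.5909


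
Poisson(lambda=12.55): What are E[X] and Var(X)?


E[X] = Var(X) = lambda = 12.55

12.55, 12.55


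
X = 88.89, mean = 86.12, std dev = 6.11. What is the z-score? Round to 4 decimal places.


z = (X - mu) / sigma
X - mu = 88.89 - 86.12 = 2.77
z = 2.77 / 6.11 = 277/611 ≈ 0.453355

0.4534


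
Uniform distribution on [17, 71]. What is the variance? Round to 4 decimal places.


Var = (b-a)^2 / 12
(b-a)^2 = (71 - 17)^2 = 2916
Var = 2916/12 = 243

243.0000


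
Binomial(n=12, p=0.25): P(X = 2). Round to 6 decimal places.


P = C(n,k) * p^k * (1-p)^(n-k)
C(12,2) = 66
p^k = 0.25^2 = 0.0625
(1-p)^(n-k) = 0.75^10 ≈ 0.05631351
P = 66 * 0.0625 * 0.05631351 ≈ 0.232293

0.232293


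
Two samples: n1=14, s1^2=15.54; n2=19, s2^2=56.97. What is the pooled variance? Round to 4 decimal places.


sp^2 = ((n1-1)*s1^2 + (n2-1)*s2^2)/(n1+n2-2)
(n1-1)*s1^2 = 13 * 15.54 = 202.02
(n2-1)*s2^2 = 18 * 56.97 = 1025.46
numerator = 202.02 + 1025.46 = 1227.48
n1+n2-2 = 31
sp^2 = 1227.48 / 31 = 30687/775 ≈ 39.596129

39.5961


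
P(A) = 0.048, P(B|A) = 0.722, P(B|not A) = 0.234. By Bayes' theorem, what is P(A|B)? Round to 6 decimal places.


P(A|B) = P(B|A)*P(A) / P(B), P(B) = P(B|A)*P(A) + P(B|not A)*P(not A)
P(B|A)*P(A) = 0.722 * 0.048 = 0.034656
P(B|not A)*P(not A) = 0.234 * 0.952 = 0.222768
P(B) = 0.034656 + 0.222768 = 0.257424
P(A|B) = 0.034656 / 0.257424 = 722/5363 ≈ 0.13462614

0.134626


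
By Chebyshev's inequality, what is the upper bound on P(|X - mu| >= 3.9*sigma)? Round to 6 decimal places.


P <= 1/k^2
k^2 = 3.9^2 = 15.21
1/k^2 = 1 / 15.21 = 100/1521 ≈ 0.06574622

0.065746


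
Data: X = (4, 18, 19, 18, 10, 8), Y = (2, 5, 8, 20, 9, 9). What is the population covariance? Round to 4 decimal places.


Cov = (1/n)*sum((xi-xbar)(yi-ybar))
n = 6, xbar = 77/6 ≈ 12.833333, ybar = 53/6 ≈ 8.833333
sum((xi-xbar)(yi-ybar)) = 551/6 ≈ 91.833333
Cov = 91.833333 / 6 = 551/36 ≈ 15.305556

15.3056


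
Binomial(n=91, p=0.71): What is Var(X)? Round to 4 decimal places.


Var = n*p*(1-p) = 91 * 0.71 * 0.29 = 18.7369

18.7369


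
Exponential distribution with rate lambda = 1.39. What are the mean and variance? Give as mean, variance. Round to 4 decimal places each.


mean = 1/lam, var = 1/lam^2
mean = 1 / 1.39 = 100/139 ≈ 0.719424
lam^2 = 1.39^2 = 1.9321
var = 1 / 1.9321 ≈ 0.517572

0.7194, 0.5176


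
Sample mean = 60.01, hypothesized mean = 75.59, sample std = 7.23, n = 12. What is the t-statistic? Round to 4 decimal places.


t = (xbar - mu0) / (s/sqrt(n))
xbar - mu0 = 60.01 - 75.59 = -15.58
sqrt(12) ≈ 3.46410162
s/sqrt(n) = 7.23 / 3.46410162 ≈ 2.08712122
t = -15.58 / 2.08712122 ≈ -7.464828

-7.4648


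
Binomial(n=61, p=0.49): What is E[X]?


E[X] = n*p = 61 * 0.49 = 29.89

29.89


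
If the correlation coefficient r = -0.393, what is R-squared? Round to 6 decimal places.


R^2 = r^2 = (-0.393)^2 = 0.154449

0.154449


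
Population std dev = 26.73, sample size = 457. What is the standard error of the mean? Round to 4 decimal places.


SE = sigma / sqrt(n)
sqrt(457) ≈ 21.377558
SE = 26.73 / 21.377558 ≈ 1.250377

1.2504


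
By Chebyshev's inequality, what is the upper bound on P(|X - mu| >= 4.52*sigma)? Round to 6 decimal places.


P <= 1/k^2
k^2 = 4.52^2 = 20.4304
1/k^2 = 1 / 20.4304 ≈ 0.04894667

0.048947


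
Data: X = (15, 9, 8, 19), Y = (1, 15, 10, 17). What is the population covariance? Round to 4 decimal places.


Cov = (1/n)*sum((xi-xbar)(yi-ybar))
n = 4, xbar = 51/4 = 12.75, ybar = 43/4 = 10.75
sum((xi-xbar)(yi-ybar)) = 4.75
Cov = 4.75 / 4 = 1.1875

1.1875


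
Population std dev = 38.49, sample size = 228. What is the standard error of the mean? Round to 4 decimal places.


SE = sigma / sqrt(n)
sqrt(228) ≈ 15.099669
SE = 38.49 / 15.099669 ≈ 2.549063

2.5491


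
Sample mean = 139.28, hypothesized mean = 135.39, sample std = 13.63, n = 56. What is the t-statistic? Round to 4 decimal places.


t = (xbar - mu0) / (s/sqrt(n))
xbar - mu0 = 139.28 - 135.39 = 3.89
sqrt(56) ≈ 7.48331477
s/sqrt(n) = 13.63 / 7.48331477 ≈ 1.82138536
t = 3.89 / 1.82138536 ≈ 2.135737

2.1357


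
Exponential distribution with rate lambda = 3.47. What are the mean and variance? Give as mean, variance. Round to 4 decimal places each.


mean = 1/lam, var = 1/lam^2
mean = 1 / 3.47 = 100/347 ≈ 0.288184
lam^2 = 3.47^2 = 12.0409
var = 1 / 12.0409 ≈ 0.083050

0.2882, 0.0831


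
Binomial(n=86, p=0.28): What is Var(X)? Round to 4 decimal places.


Var = n*p*(1-p) = 86 * 0.28 * 0.72 = 17.3376

17.3376


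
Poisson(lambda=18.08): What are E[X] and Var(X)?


E[X] = Var(X) = lambda = 18.08

18.08, 18.08


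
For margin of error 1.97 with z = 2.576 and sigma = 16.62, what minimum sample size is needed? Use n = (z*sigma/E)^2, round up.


z*sigma/E = 2.576 * 16.62 / 1.97 ≈ 21.732548
(z*sigma/E)^2 ≈ 472.303652
round up: n = 473

473


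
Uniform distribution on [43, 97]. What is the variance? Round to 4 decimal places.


Var = (b-a)^2 / 12
(b-a)^2 = (97 - 43)^2 = 2916
Var = 2916/12 = 243

243.0000


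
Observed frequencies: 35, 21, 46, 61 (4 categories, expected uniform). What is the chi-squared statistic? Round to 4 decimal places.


chi2 = sum((O-E)^2/E), E = total/4
total = 163, E = 163/4 = 40.75
(35 - 40.75)^2 / 40.75 = 33.0625 / 40.75 = 529/652 ≈ 0.811350
(21 - 40.75)^2 / 40.75 = 390.0625 / 40.75 = 6241/652 ≈ 9.572086
(46 - 40.75)^2 / 40.75 = 27.5625 / 40.75 = 441/652 ≈ 0.676380
(61 - 40.75)^2 / 40.75 = 410.0625 / 40.75 = 6561/652 ≈ 10.062883
chi2 = 3443/163 ≈ 21.122699

21.1227


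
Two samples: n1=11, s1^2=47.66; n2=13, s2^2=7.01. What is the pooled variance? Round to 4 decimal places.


sp^2 = ((n1-1)*s1^2 + (n2-1)*s2^2)/(n1+n2-2)
(n1-1)*s1^2 = 10 * 47.66 = 476.6
(n2-1)*s2^2 = 12 * 7.01 = 84.12
numerator = 476.6 + 84.12 = 560.72
n1+n2-2 = 22
sp^2 = 560.72 / 22 = 7009/275 ≈ 25.487273

25.4873


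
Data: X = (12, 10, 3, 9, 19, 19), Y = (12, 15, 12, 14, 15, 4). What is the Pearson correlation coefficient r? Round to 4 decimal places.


r = sum((xi-xbar)(yi-ybar)) / sqrt(sum((xi-xbar)^2) * sum((yi-ybar)^2))
n = 6, xbar = 72/6 = 12, ybar = 72/6 = 12
Sxy = sum((xi-xbar)(yi-ybar)) = -47
Sxx = sum((xi-xbar)^2) = 192
Syy = sum((yi-ybar)^2) = 86
sqrt(Sxx*Syy) ≈ 128.499027
r = Sxy / sqrt(Sxx*Syy) = -47 / 128.499027 ≈ -0.365762

-0.3658


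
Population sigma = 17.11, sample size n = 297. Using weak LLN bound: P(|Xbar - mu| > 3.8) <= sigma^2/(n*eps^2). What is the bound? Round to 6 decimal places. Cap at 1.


bound = min(1, sigma^2/(n*eps^2))
sigma^2 = 17.11^2 = 292.7521
n*eps^2 = 297 * 3.8^2 = 297 * 14.44 = 4288.68
sigma^2/(n*eps^2) = 292.7521 / 4288.68 ≈ 0.06826159

0.068262


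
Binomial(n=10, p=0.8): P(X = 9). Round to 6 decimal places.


P = C(n,k) * p^k * (1-p)^(n-k)
C(10,9) = 10
p^k = 0.8^9 ≈ 0.1342177
(1-p)^(n-k) = 0.2^1 = 0.2
P = 10 * 0.1342177 * 0.2 ≈ 0.268435

0.268435


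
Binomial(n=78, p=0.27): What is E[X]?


E[X] = n*p = 78 * 0.27 = 21.06

21.06


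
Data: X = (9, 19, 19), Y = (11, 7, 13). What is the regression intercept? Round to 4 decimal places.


a = ybar - b*xbar, where b = sum((xi-xbar)(yi-ybar)) / sum((xi-xbar)^2)
n = 3, xbar = 47/3 ≈ 15.666667, ybar = 31/3 ≈ 10.333333
Sxy = sum((xi-xbar)(yi-ybar)) = -20/3 ≈ -6.666667
Sxx = sum((xi-xbar)^2) = 200/3 ≈ 66.666667
b = Sxy / Sxx = -0.1
a = 10.333333 - (-0.1) * 15.666667 = 11.9

11.9000


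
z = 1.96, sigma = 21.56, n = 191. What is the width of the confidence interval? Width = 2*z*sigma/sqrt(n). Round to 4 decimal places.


width = 2*z*sigma/sqrt(n)
2*z*sigma = 2 * 1.96 * 21.56 = 84.5152
sqrt(191) ≈ 13.820275
width = 84.5152 / 13.820275 ≈ 6.115305

6.1153


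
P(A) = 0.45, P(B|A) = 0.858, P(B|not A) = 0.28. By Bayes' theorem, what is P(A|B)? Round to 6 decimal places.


P(A|B) = P(B|A)*P(A) / P(B), P(B) = P(B|A)*P(A) + P(B|not A)*P(not A)
P(B|A)*P(A) = 0.858 * 0.45 = 0.3861
P(B|not A)*P(not A) = 0.28 * 0.55 = 0.154
P(B) = 0.3861 + 0.154 = 0.5401
P(A|B) = 0.3861 / 0.5401 = 351/491 ≈ 0.71486762

0.714868


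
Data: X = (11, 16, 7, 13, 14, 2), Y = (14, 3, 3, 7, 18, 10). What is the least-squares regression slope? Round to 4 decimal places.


b = sum((xi-xbar)(yi-ybar)) / sum((xi-xbar)^2)
n = 6, xbar = 63/6 = 10.5, ybar = 55/6 ≈ 9.166667
Sxy = sum((xi-xbar)(yi-ybar)) = 8.5
Sxx = sum((xi-xbar)^2) = 133.5
b = Sxy / Sxx = 17/267 ≈ 0.063670

0.0637


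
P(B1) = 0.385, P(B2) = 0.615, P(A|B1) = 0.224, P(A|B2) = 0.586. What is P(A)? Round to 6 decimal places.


P(A) = P(A|B1)*P(B1) + P(A|B2)*P(B2)
P(A|B1)*P(B1) = 0.224 * 0.385 = 0.08624
P(A|B2)*P(B2) = 0.586 * 0.615 = 0.36039
P(A) = 0.08624 + 0.36039 = 0.44663

0.446630


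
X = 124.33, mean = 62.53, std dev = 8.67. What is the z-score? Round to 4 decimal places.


z = (X - mu) / sigma
X - mu = 124.33 - 62.53 = 61.8
z = 61.8 / 8.67 = 2060/289 ≈ 7.128028

7.1280


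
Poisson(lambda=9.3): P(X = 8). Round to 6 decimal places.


P = e^(-lam) * lam^k / k!
e^(-9.3) ≈ 0.00009142423
lam^k = 9.3^8 ≈ 55958180.966504
k! = 8! = 40320
P = 0.00009142423 * 55958180.966504 / 40320 ≈ 0.126883

0.126883


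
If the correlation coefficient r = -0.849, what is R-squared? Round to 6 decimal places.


R^2 = r^2 = (-0.849)^2 = 0.720801

0.720801


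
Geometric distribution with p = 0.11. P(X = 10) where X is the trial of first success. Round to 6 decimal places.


P = (1-p)^(k-1) * p
(1-p)^(k-1) = 0.89^9 ≈ 0.3503564
P = 0.3503564 * 0.11 ≈ 0.03853920

0.038539


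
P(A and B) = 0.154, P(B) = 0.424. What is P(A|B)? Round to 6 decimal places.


P(A|B) = P(A and B) / P(B) = 0.154 / 0.424 = 77/212 ≈ 0.36320755

0.363208


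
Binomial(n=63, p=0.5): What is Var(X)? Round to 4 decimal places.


Var = n*p*(1-p) = 63 * 0.5 * 0.5 = 15.75

15.7500


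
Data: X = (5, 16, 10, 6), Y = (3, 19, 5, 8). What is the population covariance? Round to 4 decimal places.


Cov = (1/n)*sum((xi-xbar)(yi-ybar))
n = 4, xbar = 37/4 = 9.25, ybar = 35/4 = 8.75
sum((xi-xbar)(yi-ybar)) = 93.25
Cov = 93.25 / 4 = 23.3125

23.3125


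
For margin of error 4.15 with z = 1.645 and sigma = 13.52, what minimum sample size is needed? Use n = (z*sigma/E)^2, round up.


z*sigma/E = 1.645 * 13.52 / 4.15 ≈ 5.359133
(z*sigma/E)^2 ≈ 28.720301
round up: n = 29

29


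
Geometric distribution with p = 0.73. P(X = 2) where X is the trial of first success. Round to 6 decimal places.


P = (1-p)^(k-1) * p
(1-p)^(k-1) = 0.27^1 = 0.27
P = 0.27 * 0.73 = 0.1971

0.197100


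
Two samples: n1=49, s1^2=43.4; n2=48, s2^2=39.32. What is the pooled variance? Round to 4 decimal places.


sp^2 = ((n1-1)*s1^2 + (n2-1)*s2^2)/(n1+n2-2)
(n1-1)*s1^2 = 48 * 43.4 = 2083.2
(n2-1)*s2^2 = 47 * 39.32 = 1848.04
numerator = 2083.2 + 1848.04 = 3931.24
n1+n2-2 = 95
sp^2 = 3931.24 / 95 = 98281/2375 ≈ 41.381474

41.3815


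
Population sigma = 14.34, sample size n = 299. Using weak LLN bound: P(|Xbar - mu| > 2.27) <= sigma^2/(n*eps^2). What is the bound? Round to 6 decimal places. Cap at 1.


bound = min(1, sigma^2/(n*eps^2))
sigma^2 = 14.34^2 = 205.6356
n*eps^2 = 299 * 2.27^2 = 299 * 5.1529 = 1540.7171
sigma^2/(n*eps^2) = 205.6356 / 1540.7171 ≈ 0.13346746

0.133467


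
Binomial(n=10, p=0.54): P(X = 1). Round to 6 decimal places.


P = C(n,k) * p^k * (1-p)^(n-k)
C(10,1) = 10
p^k = 0.54^1 = 0.54
(1-p)^(n-k) = 0.46^9 ≈ 0.0009221902
P = 10 * 0.54 * 0.0009221902 ≈ 0.004980

0.004980


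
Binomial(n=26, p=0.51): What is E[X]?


E[X] = n*p = 26 * 0.51 = 13.26

13.26


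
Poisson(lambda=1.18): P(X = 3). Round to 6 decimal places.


P = e^(-lam) * lam^k / k!
e^(-1.18) ≈ 0.3072787
lam^k = 1.18^3 = 1.643032
k! = 3! = 6
P = 0.3072787 * 1.643032 / 6 ≈ 0.084145

0.084145


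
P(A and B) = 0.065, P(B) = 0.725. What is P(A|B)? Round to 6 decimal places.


P(A|B) = P(A and B) / P(B) = 0.065 / 0.725 = 13/145 ≈ 0.08965517

0.089655


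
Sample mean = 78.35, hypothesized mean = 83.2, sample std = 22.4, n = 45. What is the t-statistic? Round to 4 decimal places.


t = (xbar - mu0) / (s/sqrt(n))
xbar - mu0 = 78.35 - 83.2 = -4.85
sqrt(45) ≈ 6.70820393
s/sqrt(n) = 22.4 / 6.70820393 ≈ 3.33919485
t = -4.85 / 3.33919485 ≈ -1.452446

-1.4524


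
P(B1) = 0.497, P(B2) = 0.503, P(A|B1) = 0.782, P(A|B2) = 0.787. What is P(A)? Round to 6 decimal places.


P(A) = P(A|B1)*P(B1) + P(A|B2)*P(B2)
P(A|B1)*P(B1) = 0.782 * 0.497 = 0.388654
P(A|B2)*P(B2) = 0.787 * 0.503 = 0.395861
P(A) = 0.388654 + 0.395861 = 0.784515

0.784515


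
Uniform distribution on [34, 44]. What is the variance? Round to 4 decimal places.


Var = (b-a)^2 / 12
(b-a)^2 = (44 - 34)^2 = 100
Var = 100/12 ≈ 8.333333

8.3333


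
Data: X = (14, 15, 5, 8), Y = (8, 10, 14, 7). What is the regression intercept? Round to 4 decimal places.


a = ybar - b*xbar, where b = sum((xi-xbar)(yi-ybar)) / sum((xi-xbar)^2)
n = 4, xbar = 42/4 = 10.5, ybar = 39/4 = 9.75
Sxy = sum((xi-xbar)(yi-ybar)) = -21.5
Sxx = sum((xi-xbar)^2) = 69
b = Sxy / Sxx = -43/138 ≈ -0.311594
a = 9.75 - (-0.311594) * 10.5 = 599/46 ≈ 13.021739

13.0217


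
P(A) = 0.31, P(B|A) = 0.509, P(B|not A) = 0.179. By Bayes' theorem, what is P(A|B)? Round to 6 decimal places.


P(A|B) = P(B|A)*P(A) / P(B), P(B) = P(B|A)*P(A) + P(B|not A)*P(not A)
P(B|A)*P(A) = 0.509 * 0.31 = 0.15779
P(B|not A)*P(not A) = 0.179 * 0.69 = 0.12351
P(B) = 0.15779 + 0.12351 = 0.2813
P(A|B) = 0.15779 / 0.2813 ≈ 0.56093139

0.560931


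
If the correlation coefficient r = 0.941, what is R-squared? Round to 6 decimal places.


R^2 = r^2 = (0.941)^2 = 0.885481

0.885481


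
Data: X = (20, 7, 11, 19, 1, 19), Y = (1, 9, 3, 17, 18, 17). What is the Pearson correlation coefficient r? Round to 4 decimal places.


r = sum((xi-xbar)(yi-ybar)) / sqrt(sum((xi-xbar)^2) * sum((yi-ybar)^2))
n = 6, xbar = 77/6 ≈ 12.833333, ybar = 65/6 ≈ 10.833333
Sxy = sum((xi-xbar)(yi-ybar)) = -325/6 ≈ -54.166667
Sxx = sum((xi-xbar)^2) = 1829/6 ≈ 304.833333
Syy = sum((yi-ybar)^2) = 1733/6 ≈ 288.833333
sqrt(Sxx*Syy) ≈ 296.725509
r = Sxy / sqrt(Sxx*Syy) = -54.166667 / 296.725509 ≈ -0.182548

-0.1825


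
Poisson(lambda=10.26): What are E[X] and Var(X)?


E[X] = Var(X) = lambda = 10.26

10.26, 10.26


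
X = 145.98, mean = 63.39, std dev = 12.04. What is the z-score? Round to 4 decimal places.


z = (X - mu) / sigma
X - mu = 145.98 - 63.39 = 82.59
z = 82.59 / 12.04 = 8259/1204 ≈ 6.859635

6.8596


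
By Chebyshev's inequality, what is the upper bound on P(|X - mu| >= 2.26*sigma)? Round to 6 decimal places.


P <= 1/k^2
k^2 = 2.26^2 = 5.1076
1/k^2 = 1 / 5.1076 ≈ 0.19578667

0.195787


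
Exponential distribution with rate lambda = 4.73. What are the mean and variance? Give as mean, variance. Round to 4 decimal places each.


mean = 1/lam, var = 1/lam^2
mean = 1 / 4.73 = 100/473 ≈ 0.211416
lam^2 = 4.73^2 = 22.3729
var = 1 / 22.3729 ≈ 0.044697

0.2114, 0.0447


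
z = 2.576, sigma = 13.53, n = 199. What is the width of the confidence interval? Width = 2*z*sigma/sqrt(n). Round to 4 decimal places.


width = 2*z*sigma/sqrt(n)
2*z*sigma = 2 * 2.576 * 13.53 = 69.70656
sqrt(199) ≈ 14.106736
width = 69.70656 / 14.106736 ≈ 4.941367

4.9414


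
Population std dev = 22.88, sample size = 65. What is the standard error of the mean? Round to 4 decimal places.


SE = sigma / sqrt(n)
sqrt(65) ≈ 8.062258
SE = 22.88 / 8.062258 ≈ 2.837915

2.8379


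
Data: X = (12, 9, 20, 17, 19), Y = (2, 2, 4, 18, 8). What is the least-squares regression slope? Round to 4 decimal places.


b = sum((xi-xbar)(yi-ybar)) / sum((xi-xbar)^2)
n = 5, xbar = 77/5 = 15.4, ybar = 34/5 = 6.8
Sxy = sum((xi-xbar)(yi-ybar)) = 56.4
Sxx = sum((xi-xbar)^2) = 89.2
b = Sxy / Sxx = 141/223 ≈ 0.632287

0.6323


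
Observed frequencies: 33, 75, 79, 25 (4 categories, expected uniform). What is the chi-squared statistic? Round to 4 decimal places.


chi2 = sum((O-E)^2/E), E = total/4
total = 212, E = 212/4 = 53
(33 - 53)^2 / 53 = 400 / 53 = 400/53 ≈ 7.547170
(75 - 53)^2 / 53 = 484 / 53 = 484/53 ≈ 9.132075
(79 - 53)^2 / 53 = 676 / 53 = 676/53 ≈ 12.754717
(25 - 53)^2 / 53 = 784 / 53 = 784/53 ≈ 14.792453
chi2 = 2344/53 ≈ 44.226415

44.2264


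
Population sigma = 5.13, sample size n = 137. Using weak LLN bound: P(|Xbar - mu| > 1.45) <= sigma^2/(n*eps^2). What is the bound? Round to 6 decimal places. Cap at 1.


bound = min(1, sigma^2/(n*eps^2))
sigma^2 = 5.13^2 = 26.3169
n*eps^2 = 137 * 1.45^2 = 137 * 2.1025 = 288.0425
sigma^2/(n*eps^2) = 26.3169 / 288.0425 ≈ 0.09136464

0.091365


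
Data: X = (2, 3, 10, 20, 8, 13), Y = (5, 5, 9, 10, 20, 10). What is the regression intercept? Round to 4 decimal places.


a = ybar - b*xbar, where b = sum((xi-xbar)(yi-ybar)) / sum((xi-xbar)^2)
n = 6, xbar = 56/6 = 28/3 ≈ 9.333333, ybar = 59/6 ≈ 9.833333
Sxy = sum((xi-xbar)(yi-ybar)) = 163/3 ≈ 54.333333
Sxx = sum((xi-xbar)^2) = 670/3 ≈ 223.333333
b = Sxy / Sxx = 163/670 ≈ 0.243284
a = 9.833333 - 0.243284 * 9.333333 = 5067/670 ≈ 7.562687

7.5627


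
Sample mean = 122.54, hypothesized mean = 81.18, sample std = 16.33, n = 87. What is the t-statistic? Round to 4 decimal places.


t = (xbar - mu0) / (s/sqrt(n))
xbar - mu0 = 122.54 - 81.18 = 41.36
sqrt(87) ≈ 9.32737905
s/sqrt(n) = 16.33 / 9.32737905 ≈ 1.75075977
t = 41.36 / 1.75075977 ≈ 23.624029

23.6240


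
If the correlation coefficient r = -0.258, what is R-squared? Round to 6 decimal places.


R^2 = r^2 = (-0.258)^2 = 0.066564

0.066564


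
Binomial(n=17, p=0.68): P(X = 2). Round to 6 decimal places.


P = C(n,k) * p^k * (1-p)^(n-k)
C(17,2) = 136
p^k = 0.68^2 = 0.4624
(1-p)^(n-k) = 0.32^15 ≈ 0.00000003777893
P = 136 * 0.4624 * 0.00000003777893 ≈ 0.000002

0.000002


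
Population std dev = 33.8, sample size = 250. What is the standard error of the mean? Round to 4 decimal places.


SE = sigma / sqrt(n)
sqrt(250) ≈ 15.811388
SE = 33.8 / 15.811388 ≈ 2.137700

2.1377


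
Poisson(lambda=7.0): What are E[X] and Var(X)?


E[X] = Var(X) = lambda = 7.0

7.0, 7.0


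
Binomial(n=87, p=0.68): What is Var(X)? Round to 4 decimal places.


Var = n*p*(1-p) = 87 * 0.68 * 0.32 = 18.9312

18.9312


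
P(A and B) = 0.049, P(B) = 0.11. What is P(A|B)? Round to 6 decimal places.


P(A|B) = P(A and B) / P(B) = 0.049 / 0.11 = 49/110 ≈ 0.44545455

0.445455


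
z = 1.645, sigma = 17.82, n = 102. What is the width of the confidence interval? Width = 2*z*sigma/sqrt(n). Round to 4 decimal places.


width = 2*z*sigma/sqrt(n)
2*z*sigma = 2 * 1.645 * 17.82 = 58.6278
sqrt(102) ≈ 10.099505
width = 58.6278 / 10.099505 ≈ 5.805017

5.8050


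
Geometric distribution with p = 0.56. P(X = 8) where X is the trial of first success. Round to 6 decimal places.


P = (1-p)^(k-1) * p
(1-p)^(k-1) = 0.44^7 ≈ 0.003192778
P = 0.003192778 * 0.56 ≈ 0.001787956

0.001788


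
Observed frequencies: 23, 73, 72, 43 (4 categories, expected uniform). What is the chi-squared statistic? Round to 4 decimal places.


chi2 = sum((O-E)^2/E), E = total/4
total = 211, E = 211/4 = 52.75
(23 - 52.75)^2 / 52.75 = 885.0625 / 52.75 = 14161/844 ≈ 16.778436
(73 - 52.75)^2 / 52.75 = 410.0625 / 52.75 = 6561/844 ≈ 7.773697
(72 - 52.75)^2 / 52.75 = 370.5625 / 52.75 = 5929/844 ≈ 7.024882
(43 - 52.75)^2 / 52.75 = 95.0625 / 52.75 = 1521/844 ≈ 1.802133
chi2 = 7043/211 ≈ 33.379147

33.3791


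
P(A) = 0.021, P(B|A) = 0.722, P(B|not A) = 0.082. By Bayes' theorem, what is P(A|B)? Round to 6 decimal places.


P(A|B) = P(B|A)*P(A) / P(B), P(B) = P(B|A)*P(A) + P(B|not A)*P(not A)
P(B|A)*P(A) = 0.722 * 0.021 = 0.015162
P(B|not A)*P(not A) = 0.082 * 0.979 = 0.080278
P(B) = 0.015162 + 0.080278 = 0.09544
P(A|B) = 0.015162 / 0.09544 ≈ 0.15886421

0.158864


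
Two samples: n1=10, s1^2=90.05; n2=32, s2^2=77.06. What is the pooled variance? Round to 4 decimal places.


sp^2 = ((n1-1)*s1^2 + (n2-1)*s2^2)/(n1+n2-2)
(n1-1)*s1^2 = 9 * 90.05 = 810.45
(n2-1)*s2^2 = 31 * 77.06 = 2388.86
numerator = 810.45 + 2388.86 = 3199.31
n1+n2-2 = 40
sp^2 = 3199.31 / 40 = 79.98275

79.9828


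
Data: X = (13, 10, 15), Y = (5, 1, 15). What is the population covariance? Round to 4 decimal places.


Cov = (1/n)*sum((xi-xbar)(yi-ybar))
n = 3, xbar = 38/3 ≈ 12.666667, ybar = 21/3 = 7
sum((xi-xbar)(yi-ybar)) = 34
Cov = 34 / 3 = 34/3 ≈ 11.333333

11.3333


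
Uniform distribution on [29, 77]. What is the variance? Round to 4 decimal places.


Var = (b-a)^2 / 12
(b-a)^2 = (77 - 29)^2 = 2304
Var = 2304/12 = 192

192.0000


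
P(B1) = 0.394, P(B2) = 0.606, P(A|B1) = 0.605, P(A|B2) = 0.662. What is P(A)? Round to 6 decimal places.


P(A) = P(A|B1)*P(B1) + P(A|B2)*P(B2)
P(A|B1)*P(B1) = 0.605 * 0.394 = 0.23837
P(A|B2)*P(B2) = 0.662 * 0.606 = 0.401172
P(A) = 0.23837 + 0.401172 = 0.639542

0.639542


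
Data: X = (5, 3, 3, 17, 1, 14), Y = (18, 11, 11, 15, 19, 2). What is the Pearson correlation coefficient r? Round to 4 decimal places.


r = sum((xi-xbar)(yi-ybar)) / sqrt(sum((xi-xbar)^2) * sum((yi-ybar)^2))
n = 6, xbar = 43/6 ≈ 7.166667, ybar = 76/6 = 38/3 ≈ 12.666667
Sxy = sum((xi-xbar)(yi-ybar)) = -260/3 ≈ -86.666667
Sxx = sum((xi-xbar)^2) = 1325/6 ≈ 220.833333
Syy = sum((yi-ybar)^2) = 580/3 ≈ 193.333333
sqrt(Sxx*Syy) ≈ 206.626340
r = Sxy / sqrt(Sxx*Syy) = -86.666667 / 206.626340 ≈ -0.419437

-0.4194


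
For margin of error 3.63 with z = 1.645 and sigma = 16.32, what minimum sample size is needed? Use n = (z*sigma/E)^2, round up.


z*sigma/E = 1.645 * 16.32 / 3.63 = 22372/3025 ≈ 7.395702
(z*sigma/E)^2 ≈ 54.696415
round up: n = 55

55


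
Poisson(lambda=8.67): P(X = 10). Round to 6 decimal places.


P = e^(-lam) * lam^k / k!
e^(-8.67) ≈ 0.0001716591
lam^k = 8.67^10 ≈ 2399888003.311325
k! = 10! = 3628800
P = 0.0001716591 * 2399888003.311325 / 3628800 ≈ 0.113526

0.113526


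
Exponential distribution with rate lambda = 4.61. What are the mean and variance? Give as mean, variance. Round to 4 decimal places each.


mean = 1/lam, var = 1/lam^2
mean = 1 / 4.61 = 100/461 ≈ 0.216920
lam^2 = 4.61^2 = 21.2521
var = 1 / 21.2521 ≈ 0.047054

0.2169, 0.0471


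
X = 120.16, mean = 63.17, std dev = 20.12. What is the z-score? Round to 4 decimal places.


z = (X - mu) / sigma
X - mu = 120.16 - 63.17 = 56.99
z = 56.99 / 20.12 = 5699/2012 ≈ 2.832505

2.8325


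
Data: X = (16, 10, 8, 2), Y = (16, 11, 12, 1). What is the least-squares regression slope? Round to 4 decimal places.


b = sum((xi-xbar)(yi-ybar)) / sum((xi-xbar)^2)
n = 4, xbar = 36/4 = 9, ybar = 40/4 = 10
Sxy = sum((xi-xbar)(yi-ybar)) = 104
Sxx = sum((xi-xbar)^2) = 100
b = Sxy / Sxx = 1.04

1.0400


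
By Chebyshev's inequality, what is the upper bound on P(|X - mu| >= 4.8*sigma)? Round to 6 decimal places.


P <= 1/k^2
k^2 = 4.8^2 = 23.04
1/k^2 = 1 / 23.04 = 25/576 ≈ 0.04340278

0.043403


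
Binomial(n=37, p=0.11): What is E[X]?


E[X] = n*p = 37 * 0.11 = 4.07

4.07


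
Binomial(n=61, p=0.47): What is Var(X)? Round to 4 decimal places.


Var = n*p*(1-p) = 61 * 0.47 * 0.53 = 15.1951

15.1951


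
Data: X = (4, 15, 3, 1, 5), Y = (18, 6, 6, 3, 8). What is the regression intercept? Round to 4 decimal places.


a = ybar - b*xbar, where b = sum((xi-xbar)(yi-ybar)) / sum((xi-xbar)^2)
n = 5, xbar = 28/5 = 5.6, ybar = 41/5 = 8.2
Sxy = sum((xi-xbar)(yi-ybar)) = -6.6
Sxx = sum((xi-xbar)^2) = 119.2
b = Sxy / Sxx = -33/596 ≈ -0.055369
a = 8.2 - (-0.055369) * 5.6 = 1268/149 ≈ 8.510067

8.5101


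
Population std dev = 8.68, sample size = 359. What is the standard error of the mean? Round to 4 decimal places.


SE = sigma / sqrt(n)
sqrt(359) ≈ 18.947295
SE = 8.68 / 18.947295 ≈ 0.458113

0.4581


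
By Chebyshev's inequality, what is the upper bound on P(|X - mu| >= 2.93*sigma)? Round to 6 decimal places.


P <= 1/k^2
k^2 = 2.93^2 = 8.5849
1/k^2 = 1 / 8.5849 ≈ 0.11648359

0.116484


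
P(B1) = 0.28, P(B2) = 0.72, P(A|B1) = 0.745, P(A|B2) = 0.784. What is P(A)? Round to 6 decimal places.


P(A) = P(A|B1)*P(B1) + P(A|B2)*P(B2)
P(A|B1)*P(B1) = 0.745 * 0.28 = 0.2086
P(A|B2)*P(B2) = 0.784 * 0.72 = 0.56448
P(A) = 0.2086 + 0.56448 = 0.77308

0.773080


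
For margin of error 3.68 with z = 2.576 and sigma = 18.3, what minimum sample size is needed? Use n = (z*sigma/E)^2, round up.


z*sigma/E = 2.576 * 18.3 / 3.68 = 12.81
(z*sigma/E)^2 = 164.0961
round up: n = 165

165


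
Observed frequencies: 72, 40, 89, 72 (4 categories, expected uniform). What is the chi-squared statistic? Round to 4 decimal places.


chi2 = sum((O-E)^2/E), E = total/4
total = 273, E = 273/4 = 68.25
(72 - 68.25)^2 / 68.25 = 14.0625 / 68.25 = 75/364 ≈ 0.206044
(40 - 68.25)^2 / 68.25 = 798.0625 / 68.25 = 12769/1092 ≈ 11.693223
(89 - 68.25)^2 / 68.25 = 430.5625 / 68.25 = 6889/1092 ≈ 6.308608
(72 - 68.25)^2 / 68.25 = 14.0625 / 68.25 = 75/364 ≈ 0.206044
chi2 = 5027/273 ≈ 18.413919

18.4139


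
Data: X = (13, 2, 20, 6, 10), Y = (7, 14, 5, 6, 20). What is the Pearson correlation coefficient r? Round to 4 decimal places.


r = sum((xi-xbar)(yi-ybar)) / sqrt(sum((xi-xbar)^2) * sum((yi-ybar)^2))
n = 5, xbar = 51/5 = 10.2, ybar = 52/5 = 10.4
Sxy = sum((xi-xbar)(yi-ybar)) = -75.4
Sxx = sum((xi-xbar)^2) = 188.8
Syy = sum((yi-ybar)^2) = 165.2
sqrt(Sxx*Syy) ≈ 176.606229
r = Sxy / sqrt(Sxx*Syy) = -75.4 / 176.606229 ≈ -0.426939

-0.4269


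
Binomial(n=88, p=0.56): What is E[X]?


E[X] = n*p = 88 * 0.56 = 49.28

49.28


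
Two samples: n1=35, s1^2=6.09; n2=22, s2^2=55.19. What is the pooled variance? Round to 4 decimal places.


sp^2 = ((n1-1)*s1^2 + (n2-1)*s2^2)/(n1+n2-2)
(n1-1)*s1^2 = 34 * 6.09 = 207.06
(n2-1)*s2^2 = 21 * 55.19 = 1158.99
numerator = 207.06 + 1158.99 = 1366.05
n1+n2-2 = 55
sp^2 = 1366.05 / 55 = 27321/1100 ≈ 24.837273

24.8373


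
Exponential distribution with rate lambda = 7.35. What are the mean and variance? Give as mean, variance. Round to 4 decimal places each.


mean = 1/lam, var = 1/lam^2
mean = 1 / 7.35 = 20/147 ≈ 0.136054
lam^2 = 7.35^2 = 54.0225
var = 1 / 54.0225 ≈ 0.018511

0.1361, 0.0185


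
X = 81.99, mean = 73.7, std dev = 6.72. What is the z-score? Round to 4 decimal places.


z = (X - mu) / sigma
X - mu = 81.99 - 73.7 = 8.29
z = 8.29 / 6.72 = 829/672 ≈ 1.233631

1.2336


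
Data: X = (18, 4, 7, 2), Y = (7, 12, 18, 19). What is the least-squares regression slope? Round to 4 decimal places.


b = sum((xi-xbar)(yi-ybar)) / sum((xi-xbar)^2)
n = 4, xbar = 31/4 = 7.75, ybar = 56/4 = 14
Sxy = sum((xi-xbar)(yi-ybar)) = -96
Sxx = sum((xi-xbar)^2) = 152.75
b = Sxy / Sxx = -384/611 ≈ -0.628478

-0.6285


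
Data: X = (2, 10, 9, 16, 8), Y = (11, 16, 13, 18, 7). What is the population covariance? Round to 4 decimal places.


Cov = (1/n)*sum((xi-xbar)(yi-ybar))
n = 5, xbar = 45/5 = 9, ybar = 65/5 = 13
sum((xi-xbar)(yi-ybar)) = 58
Cov = 58 / 5 = 11.6

11.6000


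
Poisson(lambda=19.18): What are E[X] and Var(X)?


E[X] = Var(X) = lambda = 19.18

19.18, 19.18


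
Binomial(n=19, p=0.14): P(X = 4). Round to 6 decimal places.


P = C(n,k) * p^k * (1-p)^(n-k)
C(19,4) = 3876
p^k = 0.14^4 = 0.00038416
(1-p)^(n-k) = 0.86^15 ≈ 0.1041062
P = 3876 * 0.00038416 * 0.1041062 ≈ 0.155015

0.155015


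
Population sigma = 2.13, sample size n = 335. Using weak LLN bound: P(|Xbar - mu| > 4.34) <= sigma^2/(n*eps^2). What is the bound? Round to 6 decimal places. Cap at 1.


bound = min(1, sigma^2/(n*eps^2))
sigma^2 = 2.13^2 = 4.5369
n*eps^2 = 335 * 4.34^2 = 335 * 18.8356 = 6309.926
sigma^2/(n*eps^2) = 4.5369 / 6309.926 ≈ 0.00071901

0.000719


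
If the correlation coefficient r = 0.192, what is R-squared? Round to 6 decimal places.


R^2 = r^2 = (0.192)^2 = 0.036864

0.036864


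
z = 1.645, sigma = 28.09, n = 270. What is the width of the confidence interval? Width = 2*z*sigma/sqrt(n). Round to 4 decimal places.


width = 2*z*sigma/sqrt(n)
2*z*sigma = 2 * 1.645 * 28.09 = 92.4161
sqrt(270) ≈ 16.431677
width = 92.4161 / 16.431677 ≈ 5.624265

5.6243


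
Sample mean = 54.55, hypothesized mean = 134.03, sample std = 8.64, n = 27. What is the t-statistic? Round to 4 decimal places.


t = (xbar - mu0) / (s/sqrt(n))
xbar - mu0 = 54.55 - 134.03 = -79.48
sqrt(27) ≈ 5.19615242
s/sqrt(n) = 8.64 / 5.19615242 ≈ 1.66276878
t = -79.48 / 1.66276878 ≈ -47.799791

-47.7998


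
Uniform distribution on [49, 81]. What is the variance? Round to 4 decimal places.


Var = (b-a)^2 / 12
(b-a)^2 = (81 - 49)^2 = 1024
Var = 1024/12 ≈ 85.333333

85.3333


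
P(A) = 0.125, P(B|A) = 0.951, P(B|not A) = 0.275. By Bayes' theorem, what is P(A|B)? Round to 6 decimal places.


P(A|B) = P(B|A)*P(A) / P(B), P(B) = P(B|A)*P(A) + P(B|not A)*P(not A)
P(B|A)*P(A) = 0.951 * 0.125 = 0.118875
P(B|not A)*P(not A) = 0.275 * 0.875 = 0.240625
P(B) = 0.118875 + 0.240625 = 0.3595
P(A|B) = 0.118875 / 0.3595 = 951/2876 ≈ 0.33066759

0.330668


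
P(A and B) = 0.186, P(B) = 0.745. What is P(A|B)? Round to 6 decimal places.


P(A|B) = P(A and B) / P(B) = 0.186 / 0.745 = 186/745 ≈ 0.24966443

0.249664


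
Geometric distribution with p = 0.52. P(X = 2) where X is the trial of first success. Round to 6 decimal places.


P = (1-p)^(k-1) * p
(1-p)^(k-1) = 0.48^1 = 0.48
P = 0.48 * 0.52 = 0.2496

0.249600


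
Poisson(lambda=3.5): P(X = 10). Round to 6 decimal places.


P = e^(-lam) * lam^k / k!
e^(-3.5) ≈ 0.03019738
lam^k = 3.5^10 ≈ 275854.735352
k! = 10! = 3628800
P = 0.03019738 * 275854.735352 / 3628800 ≈ 0.002296

0.002296


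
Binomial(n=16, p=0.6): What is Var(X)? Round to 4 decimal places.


Var = n*p*(1-p) = 16 * 0.6 * 0.4 = 3.84

3.8400


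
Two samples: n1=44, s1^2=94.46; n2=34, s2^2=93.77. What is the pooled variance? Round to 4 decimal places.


sp^2 = ((n1-1)*s1^2 + (n2-1)*s2^2)/(n1+n2-2)
(n1-1)*s1^2 = 43 * 94.46 = 4061.78
(n2-1)*s2^2 = 33 * 93.77 = 3094.41
numerator = 4061.78 + 3094.41 = 7156.19
n1+n2-2 = 76
sp^2 = 7156.19 / 76 = 715619/7600 ≈ 94.160395

94.1604


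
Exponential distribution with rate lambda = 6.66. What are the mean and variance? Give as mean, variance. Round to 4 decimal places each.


mean = 1/lam, var = 1/lam^2
mean = 1 / 6.66 = 50/333 ≈ 0.150150
lam^2 = 6.66^2 = 44.3556
var = 1 / 44.3556 ≈ 0.022545

0.1502, 0.0225


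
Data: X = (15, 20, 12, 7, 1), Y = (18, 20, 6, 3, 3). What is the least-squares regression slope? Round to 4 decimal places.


b = sum((xi-xbar)(yi-ybar)) / sum((xi-xbar)^2)
n = 5, xbar = 55/5 = 11, ybar = 50/5 = 10
Sxy = sum((xi-xbar)(yi-ybar)) = 216
Sxx = sum((xi-xbar)^2) = 214
b = Sxy / Sxx = 108/107 ≈ 1.009346

1.0093


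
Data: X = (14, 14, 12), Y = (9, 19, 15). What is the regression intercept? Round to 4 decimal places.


a = ybar - b*xbar, where b = sum((xi-xbar)(yi-ybar)) / sum((xi-xbar)^2)
n = 3, xbar = 40/3 ≈ 13.333333, ybar = 43/3 ≈ 14.333333
Sxy = sum((xi-xbar)(yi-ybar)) = -4/3 ≈ -1.333333
Sxx = sum((xi-xbar)^2) = 8/3 ≈ 2.666667
b = Sxy / Sxx = -0.5
a = 14.333333 - (-0.5) * 13.333333 = 21

21.0000


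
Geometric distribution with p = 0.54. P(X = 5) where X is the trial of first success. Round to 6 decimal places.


P = (1-p)^(k-1) * p
(1-p)^(k-1) = 0.46^4 = 0.04477456
P = 0.04477456 * 0.54 ≈ 0.02417826

0.024178


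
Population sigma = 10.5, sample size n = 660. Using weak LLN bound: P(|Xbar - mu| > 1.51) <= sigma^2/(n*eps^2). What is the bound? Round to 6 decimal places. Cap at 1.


bound = min(1, sigma^2/(n*eps^2))
sigma^2 = 10.5^2 = 110.25
n*eps^2 = 660 * 1.51^2 = 660 * 2.2801 = 1504.866
sigma^2/(n*eps^2) = 110.25 / 1504.866 ≈ 0.07326234

0.073262


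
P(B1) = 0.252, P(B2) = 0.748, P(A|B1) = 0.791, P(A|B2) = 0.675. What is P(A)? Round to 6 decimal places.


P(A) = P(A|B1)*P(B1) + P(A|B2)*P(B2)
P(A|B1)*P(B1) = 0.791 * 0.252 = 0.199332
P(A|B2)*P(B2) = 0.675 * 0.748 = 0.5049
P(A) = 0.199332 + 0.5049 = 0.704232

0.704232


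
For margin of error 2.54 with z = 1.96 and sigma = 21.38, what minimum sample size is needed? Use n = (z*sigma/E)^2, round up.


z*sigma/E = 1.96 * 21.38 / 2.54 = 52381/3175 ≈ 16.497953
(z*sigma/E)^2 ≈ 272.182445
round up: n = 273

273


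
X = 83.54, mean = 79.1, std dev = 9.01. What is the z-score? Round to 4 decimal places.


z = (X - mu) / sigma
X - mu = 83.54 - 79.1 = 4.44
z = 4.44 / 9.01 = 444/901 ≈ 0.492786

0.4928


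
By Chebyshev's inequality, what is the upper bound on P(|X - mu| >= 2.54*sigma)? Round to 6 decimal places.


P <= 1/k^2
k^2 = 2.54^2 = 6.4516
1/k^2 = 1 / 6.4516 ≈ 0.15500031

0.155000


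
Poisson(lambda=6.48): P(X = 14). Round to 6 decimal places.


P = e^(-lam) * lam^k / k!
e^(-6.48) ≈ 0.001533811
lam^k = 6.48^14 ≈ 230170723153.051953
k! = 14! = 87178291200
P = 0.001533811 * 230170723153.051953 / 87178291200 ≈ 0.004050

0.004050


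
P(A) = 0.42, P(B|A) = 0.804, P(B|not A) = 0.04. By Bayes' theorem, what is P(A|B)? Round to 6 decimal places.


P(A|B) = P(B|A)*P(A) / P(B), P(B) = P(B|A)*P(A) + P(B|not A)*P(not A)
P(B|A)*P(A) = 0.804 * 0.42 = 0.33768
P(B|not A)*P(not A) = 0.04 * 0.58 = 0.0232
P(B) = 0.33768 + 0.0232 = 0.36088
P(A|B) = 0.33768 / 0.36088 = 4221/4511 ≈ 0.93571270

0.935713


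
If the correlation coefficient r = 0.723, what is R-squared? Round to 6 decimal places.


R^2 = r^2 = (0.723)^2 = 0.522729

0.522729


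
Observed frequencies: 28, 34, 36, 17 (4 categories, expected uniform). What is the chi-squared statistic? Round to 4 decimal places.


chi2 = sum((O-E)^2/E), E = total/4
total = 115, E = 115/4 = 28.75
(28 - 28.75)^2 / 28.75 = 0.5625 / 28.75 = 9/460 ≈ 0.019565
(34 - 28.75)^2 / 28.75 = 27.5625 / 28.75 = 441/460 ≈ 0.958696
(36 - 28.75)^2 / 28.75 = 52.5625 / 28.75 = 841/460 ≈ 1.828261
(17 - 28.75)^2 / 28.75 = 138.0625 / 28.75 = 2209/460 ≈ 4.802174
chi2 = 175/23 ≈ 7.608696

7.6087
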